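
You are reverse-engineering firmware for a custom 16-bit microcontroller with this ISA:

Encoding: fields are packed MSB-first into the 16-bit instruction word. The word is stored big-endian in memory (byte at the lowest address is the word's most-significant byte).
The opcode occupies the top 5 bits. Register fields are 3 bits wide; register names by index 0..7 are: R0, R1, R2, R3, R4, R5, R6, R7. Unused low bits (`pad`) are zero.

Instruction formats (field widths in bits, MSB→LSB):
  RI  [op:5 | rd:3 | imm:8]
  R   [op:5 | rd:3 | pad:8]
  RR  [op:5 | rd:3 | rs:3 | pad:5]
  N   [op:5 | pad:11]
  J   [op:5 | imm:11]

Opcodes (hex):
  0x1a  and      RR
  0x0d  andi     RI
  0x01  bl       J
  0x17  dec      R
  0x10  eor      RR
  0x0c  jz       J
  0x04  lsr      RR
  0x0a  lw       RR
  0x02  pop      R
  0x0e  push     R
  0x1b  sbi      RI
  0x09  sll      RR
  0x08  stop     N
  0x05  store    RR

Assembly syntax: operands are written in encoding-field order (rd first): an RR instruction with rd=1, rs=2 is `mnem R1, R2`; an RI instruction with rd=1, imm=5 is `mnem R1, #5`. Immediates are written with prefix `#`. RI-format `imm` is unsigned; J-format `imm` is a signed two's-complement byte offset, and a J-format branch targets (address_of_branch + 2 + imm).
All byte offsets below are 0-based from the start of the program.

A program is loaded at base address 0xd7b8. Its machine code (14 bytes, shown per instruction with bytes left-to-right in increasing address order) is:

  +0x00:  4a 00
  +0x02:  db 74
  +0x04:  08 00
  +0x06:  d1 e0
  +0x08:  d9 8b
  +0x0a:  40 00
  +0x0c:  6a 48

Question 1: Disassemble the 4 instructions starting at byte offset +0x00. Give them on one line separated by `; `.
sll R2, R0; sbi R3, #116; bl #0; and R1, R7

[00] 4a 00 → 0x4a00
  op=0x4a00>>11=0x9 ⇒ sll (RR)
  rd: (w>>8)&0x7=0x2 → R2
  rs: (w>>5)&0x7=0x0 → R0
[02] db 74 → 0xdb74
  op=0xdb74>>11=0x1b ⇒ sbi (RI)
  rd: (w>>8)&0x7=0x3 → R3
  imm: (w>>0)&0xff=0x74 → #116
[04] 08 00 → 0x0800
  op=0x0800>>11=0x1 ⇒ bl (J)
  imm: (w>>0)&0x7ff=0x0 → #0
[06] d1 e0 → 0xd1e0
  op=0xd1e0>>11=0x1a ⇒ and (RR)
  rd: (w>>8)&0x7=0x1 → R1
  rs: (w>>5)&0x7=0x7 → R7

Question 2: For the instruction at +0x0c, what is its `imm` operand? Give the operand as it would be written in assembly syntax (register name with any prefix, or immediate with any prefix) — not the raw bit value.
off 0x0c: read 6a 48 as big → 0x6a48
  op=0x6a48>>11=0xd ⇒ andi (RI)
  [10:8] rd=2 = R2
  [7:0] imm=72 = #72

#72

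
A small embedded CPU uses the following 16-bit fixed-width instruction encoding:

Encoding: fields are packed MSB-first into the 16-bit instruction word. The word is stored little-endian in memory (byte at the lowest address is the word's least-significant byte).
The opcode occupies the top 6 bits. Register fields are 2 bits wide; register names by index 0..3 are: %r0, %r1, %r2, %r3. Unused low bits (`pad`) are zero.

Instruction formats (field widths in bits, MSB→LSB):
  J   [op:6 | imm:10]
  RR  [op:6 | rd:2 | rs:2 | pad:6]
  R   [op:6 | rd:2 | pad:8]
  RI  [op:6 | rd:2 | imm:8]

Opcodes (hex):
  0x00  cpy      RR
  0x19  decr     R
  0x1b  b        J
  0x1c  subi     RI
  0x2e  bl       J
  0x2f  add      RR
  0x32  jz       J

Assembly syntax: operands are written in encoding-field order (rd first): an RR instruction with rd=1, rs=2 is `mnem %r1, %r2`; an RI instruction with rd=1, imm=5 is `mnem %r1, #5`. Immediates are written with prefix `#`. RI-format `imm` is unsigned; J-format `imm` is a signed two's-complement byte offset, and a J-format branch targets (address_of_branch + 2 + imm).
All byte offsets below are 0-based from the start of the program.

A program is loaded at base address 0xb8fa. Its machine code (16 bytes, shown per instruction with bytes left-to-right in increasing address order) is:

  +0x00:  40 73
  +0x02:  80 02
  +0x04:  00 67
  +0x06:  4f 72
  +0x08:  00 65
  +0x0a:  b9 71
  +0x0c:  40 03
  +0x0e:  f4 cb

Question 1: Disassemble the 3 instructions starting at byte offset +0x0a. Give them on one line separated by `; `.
subi %r1, #185; cpy %r3, %r1; jz #-12

@+0a  little-endian(b9 71) = 0x71b9
  top 6b → 0x1c → subi [RI]
  rd: (w>>8)&0x3=0x1 → %r1
  imm: (w>>0)&0xff=0xb9 → #185
@+0c  little-endian(40 03) = 0x0340
  top 6b → 0x0 → cpy [RR]
  rd: (w>>8)&0x3=0x3 → %r3
  rs: (w>>6)&0x3=0x1 → %r1
@+0e  little-endian(f4 cb) = 0xcbf4
  top 6b → 0x32 → jz [J]
  imm: (w>>0)&0x3ff=0x3f4 (s10→-12) → #-12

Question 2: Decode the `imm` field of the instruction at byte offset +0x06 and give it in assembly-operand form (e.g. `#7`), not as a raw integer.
#79

+0x06: 4f 72 ⇒ word 0x724f (little)
  top 6b → 0x1c → subi [RI]
  rd@[9:8]=0x2 ⇒ %r2
  imm@[7:0]=0x4f ⇒ #79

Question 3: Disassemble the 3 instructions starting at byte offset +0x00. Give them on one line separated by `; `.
+0x00: 40 73 ⇒ word 0x7340 (little)
  top 6b → 0x1c → subi [RI]
  rd@[9:8]=0x3 ⇒ %r3
  imm@[7:0]=0x40 ⇒ #64
+0x02: 80 02 ⇒ word 0x0280 (little)
  top 6b → 0x0 → cpy [RR]
  rd@[9:8]=0x2 ⇒ %r2
  rs@[7:6]=0x2 ⇒ %r2
+0x04: 00 67 ⇒ word 0x6700 (little)
  top 6b → 0x19 → decr [R]
  rd@[9:8]=0x3 ⇒ %r3

subi %r3, #64; cpy %r2, %r2; decr %r3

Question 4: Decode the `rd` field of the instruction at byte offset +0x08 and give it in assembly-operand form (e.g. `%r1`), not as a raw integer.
off 0x08: read 00 65 as little → 0x6500
  opcode bits[15:10]=0x19: decr/R
  rd@[9:8]=0x1 ⇒ %r1

%r1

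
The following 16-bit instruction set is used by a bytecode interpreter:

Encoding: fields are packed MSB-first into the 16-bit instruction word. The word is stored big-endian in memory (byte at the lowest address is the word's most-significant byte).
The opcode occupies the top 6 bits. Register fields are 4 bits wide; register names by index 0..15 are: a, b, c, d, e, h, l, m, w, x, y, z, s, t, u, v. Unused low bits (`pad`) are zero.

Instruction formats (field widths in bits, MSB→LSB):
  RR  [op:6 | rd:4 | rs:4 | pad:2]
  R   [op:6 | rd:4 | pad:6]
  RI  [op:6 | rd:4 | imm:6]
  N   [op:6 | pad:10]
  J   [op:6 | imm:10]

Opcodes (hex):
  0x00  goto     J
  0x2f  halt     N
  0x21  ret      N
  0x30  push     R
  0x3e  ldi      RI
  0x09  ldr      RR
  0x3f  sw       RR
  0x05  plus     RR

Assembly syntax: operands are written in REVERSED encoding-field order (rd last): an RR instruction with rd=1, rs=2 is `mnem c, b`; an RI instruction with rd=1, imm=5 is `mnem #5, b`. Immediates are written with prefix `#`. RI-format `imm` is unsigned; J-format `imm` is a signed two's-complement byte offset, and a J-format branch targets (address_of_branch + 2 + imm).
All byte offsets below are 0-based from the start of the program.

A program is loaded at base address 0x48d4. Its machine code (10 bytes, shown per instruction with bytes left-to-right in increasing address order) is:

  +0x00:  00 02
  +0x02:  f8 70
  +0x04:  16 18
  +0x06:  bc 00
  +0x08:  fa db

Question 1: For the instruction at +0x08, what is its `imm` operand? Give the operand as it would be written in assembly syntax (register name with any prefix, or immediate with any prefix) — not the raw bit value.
@+08  big-endian(fa db) = 0xfadb
  top 6b → 0x3e → ldi [RI]
  rd: (w>>6)&0xf=0xb → z
  imm: (w>>0)&0x3f=0x1b → #27

#27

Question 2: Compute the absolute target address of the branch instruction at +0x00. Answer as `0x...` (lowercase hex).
0x48d8

@+00  big-endian(00 02) = 0x0002
  top 6b → 0x0 → goto [J]
  [9:0] imm=2 = #2
  target = base 0x48d4 + off 0x00 + 2 + imm 2 = 0x48d8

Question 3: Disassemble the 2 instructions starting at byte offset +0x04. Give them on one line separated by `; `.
plus l, w; halt

@+04  big-endian(16 18) = 0x1618
  top 6b → 0x5 → plus [RR]
  [9:6] rd=8 = w
  [5:2] rs=6 = l
@+06  big-endian(bc 00) = 0xbc00
  top 6b → 0x2f → halt [N]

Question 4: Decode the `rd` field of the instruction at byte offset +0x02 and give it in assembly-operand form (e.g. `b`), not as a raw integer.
off 0x02: read f8 70 as big → 0xf870
  opcode bits[15:10]=0x3e: ldi/RI
  [9:6] rd=1 = b
  [5:0] imm=48 = #48

b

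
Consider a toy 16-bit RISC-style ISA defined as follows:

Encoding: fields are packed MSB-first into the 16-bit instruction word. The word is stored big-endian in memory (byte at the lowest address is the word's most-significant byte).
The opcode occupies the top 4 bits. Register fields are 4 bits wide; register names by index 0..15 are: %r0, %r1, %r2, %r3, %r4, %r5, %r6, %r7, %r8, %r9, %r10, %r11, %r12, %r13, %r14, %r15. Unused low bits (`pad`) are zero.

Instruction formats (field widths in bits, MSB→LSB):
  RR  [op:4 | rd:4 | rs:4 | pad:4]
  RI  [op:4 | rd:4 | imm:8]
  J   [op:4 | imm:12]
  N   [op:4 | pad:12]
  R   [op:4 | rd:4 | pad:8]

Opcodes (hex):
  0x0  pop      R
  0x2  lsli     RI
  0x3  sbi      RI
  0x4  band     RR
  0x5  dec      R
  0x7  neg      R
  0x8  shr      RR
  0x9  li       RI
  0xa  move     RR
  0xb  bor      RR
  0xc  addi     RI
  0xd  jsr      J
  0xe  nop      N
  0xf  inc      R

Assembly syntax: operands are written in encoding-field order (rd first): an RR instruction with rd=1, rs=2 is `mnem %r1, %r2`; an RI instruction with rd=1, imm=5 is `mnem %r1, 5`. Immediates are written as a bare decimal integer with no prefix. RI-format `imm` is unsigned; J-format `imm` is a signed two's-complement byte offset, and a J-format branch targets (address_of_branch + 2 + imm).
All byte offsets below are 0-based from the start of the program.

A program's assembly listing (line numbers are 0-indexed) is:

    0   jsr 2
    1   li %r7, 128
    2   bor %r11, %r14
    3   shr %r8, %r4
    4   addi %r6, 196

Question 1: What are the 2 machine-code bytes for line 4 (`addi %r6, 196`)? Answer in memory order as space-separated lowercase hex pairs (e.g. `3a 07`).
c6 c4

4. addi fields op=0xc:4|rd=6:4|imm=196:8 → word c6c4h → c6 c4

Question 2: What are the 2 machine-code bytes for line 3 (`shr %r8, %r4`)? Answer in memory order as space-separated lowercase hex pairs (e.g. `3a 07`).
88 40

line 3 (shr): pack op=0x8:4|rd=8:4|rs=4:4|pad=0:4 = 0x8840; big→ 88 40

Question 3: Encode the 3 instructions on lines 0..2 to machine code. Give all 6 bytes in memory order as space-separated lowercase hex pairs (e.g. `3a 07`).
line 0 (jsr): pack op=0xd:4|imm=2:12 = 0xd002; big→ d0 02
line 1 (li): pack op=0x9:4|rd=7:4|imm=128:8 = 0x9780; big→ 97 80
line 2 (bor): pack op=0xb:4|rd=11:4|rs=14:4|pad=0:4 = 0xbbe0; big→ bb e0

d0 02 97 80 bb e0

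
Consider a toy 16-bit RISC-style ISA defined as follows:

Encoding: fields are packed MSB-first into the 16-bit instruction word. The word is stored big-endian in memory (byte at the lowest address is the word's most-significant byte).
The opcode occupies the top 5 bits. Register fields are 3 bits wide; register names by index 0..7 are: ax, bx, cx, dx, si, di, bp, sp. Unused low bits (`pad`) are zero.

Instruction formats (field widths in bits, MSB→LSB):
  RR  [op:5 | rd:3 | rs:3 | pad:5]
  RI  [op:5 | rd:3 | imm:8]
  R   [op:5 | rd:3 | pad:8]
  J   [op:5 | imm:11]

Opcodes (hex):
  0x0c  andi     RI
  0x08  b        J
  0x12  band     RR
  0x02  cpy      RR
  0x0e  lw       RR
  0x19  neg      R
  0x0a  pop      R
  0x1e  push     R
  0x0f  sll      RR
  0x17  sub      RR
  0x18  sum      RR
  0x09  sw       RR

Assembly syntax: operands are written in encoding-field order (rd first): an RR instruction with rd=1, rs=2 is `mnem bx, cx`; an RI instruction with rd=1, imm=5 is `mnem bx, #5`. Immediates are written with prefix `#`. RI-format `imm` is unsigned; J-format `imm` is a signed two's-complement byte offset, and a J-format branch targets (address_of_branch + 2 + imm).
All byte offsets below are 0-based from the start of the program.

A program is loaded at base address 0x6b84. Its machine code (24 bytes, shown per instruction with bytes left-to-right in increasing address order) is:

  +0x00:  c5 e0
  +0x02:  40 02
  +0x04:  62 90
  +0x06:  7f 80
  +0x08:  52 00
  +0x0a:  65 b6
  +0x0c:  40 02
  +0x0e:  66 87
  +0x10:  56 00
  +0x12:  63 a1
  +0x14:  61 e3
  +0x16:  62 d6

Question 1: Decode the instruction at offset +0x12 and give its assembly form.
off 0x12: read 63 a1 as big → 0x63a1
  opcode bits[15:11]=0xc: andi/RI
  rd: (w>>8)&0x7=0x3 → dx
  imm: (w>>0)&0xff=0xa1 → #161

andi dx, #161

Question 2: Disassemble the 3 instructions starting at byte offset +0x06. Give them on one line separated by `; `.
+0x06: 7f 80 ⇒ word 0x7f80 (big)
  op=0x7f80>>11=0xf ⇒ sll (RR)
  rd@[10:8]=0x7 ⇒ sp
  rs@[7:5]=0x4 ⇒ si
+0x08: 52 00 ⇒ word 0x5200 (big)
  op=0x5200>>11=0xa ⇒ pop (R)
  rd@[10:8]=0x2 ⇒ cx
+0x0a: 65 b6 ⇒ word 0x65b6 (big)
  op=0x65b6>>11=0xc ⇒ andi (RI)
  rd@[10:8]=0x5 ⇒ di
  imm@[7:0]=0xb6 ⇒ #182

sll sp, si; pop cx; andi di, #182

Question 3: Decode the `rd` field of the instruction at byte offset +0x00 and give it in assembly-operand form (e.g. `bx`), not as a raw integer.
off 0x00: read c5 e0 as big → 0xc5e0
  opcode bits[15:11]=0x18: sum/RR
  [10:8] rd=5 = di
  [7:5] rs=7 = sp

di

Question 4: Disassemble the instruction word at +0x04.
andi cx, #144

@+04  big-endian(62 90) = 0x6290
  op=0x6290>>11=0xc ⇒ andi (RI)
  rd@[10:8]=0x2 ⇒ cx
  imm@[7:0]=0x90 ⇒ #144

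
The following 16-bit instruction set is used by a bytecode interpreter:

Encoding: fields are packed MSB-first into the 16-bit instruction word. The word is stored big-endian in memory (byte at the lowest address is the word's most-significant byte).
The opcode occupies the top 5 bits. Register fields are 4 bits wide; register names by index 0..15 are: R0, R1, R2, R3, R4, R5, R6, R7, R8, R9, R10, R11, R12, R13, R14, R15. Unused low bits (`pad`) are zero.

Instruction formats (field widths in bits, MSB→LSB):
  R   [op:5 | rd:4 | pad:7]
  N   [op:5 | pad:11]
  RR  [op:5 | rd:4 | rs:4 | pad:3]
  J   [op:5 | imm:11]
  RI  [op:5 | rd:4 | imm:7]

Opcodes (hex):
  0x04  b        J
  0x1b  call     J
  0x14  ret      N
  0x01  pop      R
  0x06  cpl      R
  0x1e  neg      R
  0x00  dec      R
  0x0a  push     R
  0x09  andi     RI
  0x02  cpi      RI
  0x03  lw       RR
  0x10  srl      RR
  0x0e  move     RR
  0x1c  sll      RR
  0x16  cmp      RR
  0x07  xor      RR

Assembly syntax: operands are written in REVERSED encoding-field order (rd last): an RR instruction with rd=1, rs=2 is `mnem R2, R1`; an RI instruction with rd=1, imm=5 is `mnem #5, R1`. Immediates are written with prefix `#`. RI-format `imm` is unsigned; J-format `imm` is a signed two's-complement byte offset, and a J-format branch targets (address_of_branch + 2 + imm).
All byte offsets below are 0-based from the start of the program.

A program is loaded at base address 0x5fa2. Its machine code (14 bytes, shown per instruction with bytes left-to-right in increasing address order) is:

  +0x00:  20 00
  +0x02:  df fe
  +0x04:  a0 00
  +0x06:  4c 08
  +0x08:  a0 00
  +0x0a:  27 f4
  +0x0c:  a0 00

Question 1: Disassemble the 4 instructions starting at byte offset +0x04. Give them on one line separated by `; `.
ret; andi #8, R8; ret; b #-12

@+04  big-endian(a0 00) = 0xa000
  opcode bits[15:11]=0x14: ret/N
@+06  big-endian(4c 08) = 0x4c08
  opcode bits[15:11]=0x9: andi/RI
  [10:7] rd=8 = R8
  [6:0] imm=8 = #8
@+08  big-endian(a0 00) = 0xa000
  opcode bits[15:11]=0x14: ret/N
@+0a  big-endian(27 f4) = 0x27f4
  opcode bits[15:11]=0x4: b/J
  [10:0] imm=2036 (s11→-12) = #-12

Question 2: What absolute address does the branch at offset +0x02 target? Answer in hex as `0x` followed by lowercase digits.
off 0x02: read df fe as big → 0xdffe
  op=0xdffe>>11=0x1b ⇒ call (J)
  imm: (w>>0)&0x7ff=0x7fe (s11→-2) → #-2
  target = base 0x5fa2 + off 0x02 + 2 + imm -2 = 0x5fa4

0x5fa4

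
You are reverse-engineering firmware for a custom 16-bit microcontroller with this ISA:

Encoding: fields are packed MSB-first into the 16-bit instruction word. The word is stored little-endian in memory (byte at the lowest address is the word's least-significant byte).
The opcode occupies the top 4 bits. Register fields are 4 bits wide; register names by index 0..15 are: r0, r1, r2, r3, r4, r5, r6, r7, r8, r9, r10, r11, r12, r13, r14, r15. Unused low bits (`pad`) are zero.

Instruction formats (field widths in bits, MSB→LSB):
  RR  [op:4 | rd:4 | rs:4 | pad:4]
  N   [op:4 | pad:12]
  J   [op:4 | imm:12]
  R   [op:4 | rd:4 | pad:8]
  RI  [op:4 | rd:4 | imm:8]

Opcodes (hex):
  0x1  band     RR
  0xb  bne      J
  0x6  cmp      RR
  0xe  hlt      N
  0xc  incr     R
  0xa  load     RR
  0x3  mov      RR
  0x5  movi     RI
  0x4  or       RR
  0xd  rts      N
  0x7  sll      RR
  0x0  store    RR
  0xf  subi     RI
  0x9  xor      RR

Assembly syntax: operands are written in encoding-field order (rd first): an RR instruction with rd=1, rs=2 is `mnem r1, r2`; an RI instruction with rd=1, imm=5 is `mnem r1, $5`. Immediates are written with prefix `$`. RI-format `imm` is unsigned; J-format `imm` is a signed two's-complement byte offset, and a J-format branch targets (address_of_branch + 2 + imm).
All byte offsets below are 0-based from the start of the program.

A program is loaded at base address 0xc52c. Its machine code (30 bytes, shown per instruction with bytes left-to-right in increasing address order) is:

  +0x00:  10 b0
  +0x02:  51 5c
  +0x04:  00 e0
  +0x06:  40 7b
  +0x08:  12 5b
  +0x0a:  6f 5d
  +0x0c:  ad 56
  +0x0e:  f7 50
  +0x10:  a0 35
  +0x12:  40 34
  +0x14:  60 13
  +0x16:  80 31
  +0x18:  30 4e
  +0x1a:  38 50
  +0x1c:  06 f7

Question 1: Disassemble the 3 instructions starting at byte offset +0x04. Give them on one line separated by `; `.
+0x04: 00 e0 ⇒ word 0xe000 (little)
  op=0xe000>>12=0xe ⇒ hlt (N)
+0x06: 40 7b ⇒ word 0x7b40 (little)
  op=0x7b40>>12=0x7 ⇒ sll (RR)
  rd: (w>>8)&0xf=0xb → r11
  rs: (w>>4)&0xf=0x4 → r4
+0x08: 12 5b ⇒ word 0x5b12 (little)
  op=0x5b12>>12=0x5 ⇒ movi (RI)
  rd: (w>>8)&0xf=0xb → r11
  imm: (w>>0)&0xff=0x12 → $18

hlt; sll r11, r4; movi r11, $18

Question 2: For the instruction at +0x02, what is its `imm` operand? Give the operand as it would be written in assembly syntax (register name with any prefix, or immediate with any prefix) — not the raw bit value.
$81

+0x02: 51 5c ⇒ word 0x5c51 (little)
  top 4b → 0x5 → movi [RI]
  rd: (w>>8)&0xf=0xc → r12
  imm: (w>>0)&0xff=0x51 → $81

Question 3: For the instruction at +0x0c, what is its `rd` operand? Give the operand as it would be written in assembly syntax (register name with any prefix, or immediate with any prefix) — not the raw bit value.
r6

[0c] ad 56 → 0x56ad
  opcode bits[15:12]=0x5: movi/RI
  rd@[11:8]=0x6 ⇒ r6
  imm@[7:0]=0xad ⇒ $173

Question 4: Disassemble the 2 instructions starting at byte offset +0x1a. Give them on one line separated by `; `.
movi r0, $56; subi r7, $6

+0x1a: 38 50 ⇒ word 0x5038 (little)
  opcode bits[15:12]=0x5: movi/RI
  rd: (w>>8)&0xf=0x0 → r0
  imm: (w>>0)&0xff=0x38 → $56
+0x1c: 06 f7 ⇒ word 0xf706 (little)
  opcode bits[15:12]=0xf: subi/RI
  rd: (w>>8)&0xf=0x7 → r7
  imm: (w>>0)&0xff=0x6 → $6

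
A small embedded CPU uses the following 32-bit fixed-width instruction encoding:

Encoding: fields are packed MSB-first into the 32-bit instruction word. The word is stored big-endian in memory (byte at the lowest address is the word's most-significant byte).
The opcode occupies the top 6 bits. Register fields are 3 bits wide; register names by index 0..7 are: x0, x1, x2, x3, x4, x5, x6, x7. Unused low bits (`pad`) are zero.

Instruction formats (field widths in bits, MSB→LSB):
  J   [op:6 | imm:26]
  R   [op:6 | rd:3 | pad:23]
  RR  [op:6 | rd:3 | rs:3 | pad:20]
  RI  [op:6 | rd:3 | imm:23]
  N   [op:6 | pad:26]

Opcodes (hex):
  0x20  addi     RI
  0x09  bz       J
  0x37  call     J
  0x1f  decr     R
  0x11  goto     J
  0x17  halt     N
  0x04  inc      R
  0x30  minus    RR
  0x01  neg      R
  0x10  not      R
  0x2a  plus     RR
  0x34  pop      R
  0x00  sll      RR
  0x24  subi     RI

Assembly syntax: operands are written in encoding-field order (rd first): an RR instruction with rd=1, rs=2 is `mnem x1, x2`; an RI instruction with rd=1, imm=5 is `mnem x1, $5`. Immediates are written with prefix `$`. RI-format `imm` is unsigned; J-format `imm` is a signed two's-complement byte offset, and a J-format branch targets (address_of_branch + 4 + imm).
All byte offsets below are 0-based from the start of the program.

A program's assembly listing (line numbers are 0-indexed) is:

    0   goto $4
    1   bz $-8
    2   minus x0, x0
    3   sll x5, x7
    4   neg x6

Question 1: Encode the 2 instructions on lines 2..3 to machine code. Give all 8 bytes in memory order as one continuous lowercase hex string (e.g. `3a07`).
line 2 (minus): pack op=0x30:6|rd=0:3|rs=0:3|pad=0:20 = 0xc0000000; big→ c0 00 00 00
line 3 (sll): pack op=0x0:6|rd=5:3|rs=7:3|pad=0:20 = 0x02f00000; big→ 02 f0 00 00

c000000002f00000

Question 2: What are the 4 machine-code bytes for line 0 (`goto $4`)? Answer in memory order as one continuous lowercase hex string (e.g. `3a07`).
L0: goto op=0x11:6|imm=4:26 ⇒ 0x44000004 ⇒ big 44 00 00 04

44000004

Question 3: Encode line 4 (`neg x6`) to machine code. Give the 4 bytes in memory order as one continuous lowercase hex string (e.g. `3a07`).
07000000

4. neg fields op=0x1:6|rd=6:3|pad=0:23 → word 07000000h → 07 00 00 00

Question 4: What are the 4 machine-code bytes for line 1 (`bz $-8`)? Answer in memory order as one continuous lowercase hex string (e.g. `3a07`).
27fffff8

line 1 (bz): pack op=0x9:6|imm=-8:26 = 0x27fffff8; big→ 27 ff ff f8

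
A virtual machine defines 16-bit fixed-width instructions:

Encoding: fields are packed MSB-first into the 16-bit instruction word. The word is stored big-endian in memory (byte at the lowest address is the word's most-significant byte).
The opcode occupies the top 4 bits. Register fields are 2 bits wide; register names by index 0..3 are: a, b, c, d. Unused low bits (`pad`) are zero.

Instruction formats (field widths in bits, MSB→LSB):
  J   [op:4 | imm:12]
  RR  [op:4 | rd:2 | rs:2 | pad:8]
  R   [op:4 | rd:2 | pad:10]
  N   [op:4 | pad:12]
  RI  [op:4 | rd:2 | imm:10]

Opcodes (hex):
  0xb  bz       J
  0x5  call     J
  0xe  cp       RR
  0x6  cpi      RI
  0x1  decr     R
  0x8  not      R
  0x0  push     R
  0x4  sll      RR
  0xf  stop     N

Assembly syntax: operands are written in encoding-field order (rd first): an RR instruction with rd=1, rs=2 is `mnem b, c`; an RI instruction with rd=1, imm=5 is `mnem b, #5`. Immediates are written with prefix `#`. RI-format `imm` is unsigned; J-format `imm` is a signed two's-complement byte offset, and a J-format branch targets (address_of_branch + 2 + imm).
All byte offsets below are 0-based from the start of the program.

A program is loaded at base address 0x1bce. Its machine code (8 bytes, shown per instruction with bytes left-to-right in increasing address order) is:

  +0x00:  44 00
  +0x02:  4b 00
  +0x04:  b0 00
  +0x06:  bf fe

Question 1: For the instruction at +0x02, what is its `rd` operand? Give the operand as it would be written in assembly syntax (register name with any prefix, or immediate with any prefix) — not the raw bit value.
[02] 4b 00 → 0x4b00
  top 4b → 0x4 → sll [RR]
  [11:10] rd=2 = c
  [9:8] rs=3 = d

c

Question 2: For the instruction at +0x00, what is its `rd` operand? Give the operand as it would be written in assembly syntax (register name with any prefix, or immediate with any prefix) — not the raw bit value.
off 0x00: read 44 00 as big → 0x4400
  top 4b → 0x4 → sll [RR]
  [11:10] rd=1 = b
  [9:8] rs=0 = a

b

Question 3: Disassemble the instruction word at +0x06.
+0x06: bf fe ⇒ word 0xbffe (big)
  op=0xbffe>>12=0xb ⇒ bz (J)
  imm@[11:0]=0xffe (s12→-2) ⇒ #-2

bz #-2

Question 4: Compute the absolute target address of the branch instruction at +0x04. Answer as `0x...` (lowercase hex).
[04] b0 00 → 0xb000
  opcode bits[15:12]=0xb: bz/J
  imm: (w>>0)&0xfff=0x0 → #0
  target = base 0x1bce + off 0x04 + 2 + imm 0 = 0x1bd4

0x1bd4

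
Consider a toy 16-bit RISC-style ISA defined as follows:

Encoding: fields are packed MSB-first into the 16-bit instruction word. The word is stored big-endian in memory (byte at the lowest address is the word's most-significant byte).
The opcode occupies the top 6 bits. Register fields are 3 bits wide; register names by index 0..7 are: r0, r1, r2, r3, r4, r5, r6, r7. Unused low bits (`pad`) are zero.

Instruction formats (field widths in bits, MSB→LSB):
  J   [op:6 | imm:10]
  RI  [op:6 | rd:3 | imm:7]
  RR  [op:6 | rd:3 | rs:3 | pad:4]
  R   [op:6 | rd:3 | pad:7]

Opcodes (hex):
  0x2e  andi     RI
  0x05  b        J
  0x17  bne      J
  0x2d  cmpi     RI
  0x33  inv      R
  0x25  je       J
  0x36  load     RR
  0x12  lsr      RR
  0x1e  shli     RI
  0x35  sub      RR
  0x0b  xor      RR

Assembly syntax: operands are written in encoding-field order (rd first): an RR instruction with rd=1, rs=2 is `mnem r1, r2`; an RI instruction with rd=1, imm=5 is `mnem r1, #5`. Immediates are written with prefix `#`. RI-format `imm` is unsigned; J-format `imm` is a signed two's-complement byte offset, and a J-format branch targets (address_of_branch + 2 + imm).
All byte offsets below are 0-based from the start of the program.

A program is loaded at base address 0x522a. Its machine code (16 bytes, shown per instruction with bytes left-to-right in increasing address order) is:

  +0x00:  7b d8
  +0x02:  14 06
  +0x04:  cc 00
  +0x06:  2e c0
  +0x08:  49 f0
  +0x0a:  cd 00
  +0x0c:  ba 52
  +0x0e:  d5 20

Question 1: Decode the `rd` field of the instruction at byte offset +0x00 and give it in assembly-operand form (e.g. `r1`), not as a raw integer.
@+00  big-endian(7b d8) = 0x7bd8
  top 6b → 0x1e → shli [RI]
  rd: (w>>7)&0x7=0x7 → r7
  imm: (w>>0)&0x7f=0x58 → #88

r7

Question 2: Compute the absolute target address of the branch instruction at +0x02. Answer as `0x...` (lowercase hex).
0x5234

[02] 14 06 → 0x1406
  opcode bits[15:10]=0x5: b/J
  imm@[9:0]=0x6 ⇒ #6
  target = base 0x522a + off 0x02 + 2 + imm 6 = 0x5234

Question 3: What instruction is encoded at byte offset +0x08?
@+08  big-endian(49 f0) = 0x49f0
  opcode bits[15:10]=0x12: lsr/RR
  [9:7] rd=3 = r3
  [6:4] rs=7 = r7

lsr r3, r7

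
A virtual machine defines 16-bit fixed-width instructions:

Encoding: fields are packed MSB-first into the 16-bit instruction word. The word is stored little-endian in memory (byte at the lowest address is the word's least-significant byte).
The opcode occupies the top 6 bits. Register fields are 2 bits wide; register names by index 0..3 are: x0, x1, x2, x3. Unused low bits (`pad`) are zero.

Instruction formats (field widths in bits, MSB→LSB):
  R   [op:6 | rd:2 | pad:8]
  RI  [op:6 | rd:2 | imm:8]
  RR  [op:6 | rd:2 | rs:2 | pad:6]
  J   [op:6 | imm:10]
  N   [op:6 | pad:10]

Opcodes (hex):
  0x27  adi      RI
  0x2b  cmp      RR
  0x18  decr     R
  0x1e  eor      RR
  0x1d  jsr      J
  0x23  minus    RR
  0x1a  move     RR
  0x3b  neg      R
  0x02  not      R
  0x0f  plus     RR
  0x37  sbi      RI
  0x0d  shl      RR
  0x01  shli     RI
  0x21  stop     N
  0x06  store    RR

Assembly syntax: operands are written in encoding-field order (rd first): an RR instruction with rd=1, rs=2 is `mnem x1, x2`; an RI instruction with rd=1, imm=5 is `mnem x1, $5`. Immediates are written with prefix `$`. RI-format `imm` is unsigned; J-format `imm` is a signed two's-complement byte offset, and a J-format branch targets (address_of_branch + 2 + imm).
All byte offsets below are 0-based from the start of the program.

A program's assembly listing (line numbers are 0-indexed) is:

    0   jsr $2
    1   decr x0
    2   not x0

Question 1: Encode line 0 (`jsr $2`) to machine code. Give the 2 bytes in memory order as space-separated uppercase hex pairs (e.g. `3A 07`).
0. jsr fields op=0x1d:6|imm=2:10 → word 7402h → 02 74

02 74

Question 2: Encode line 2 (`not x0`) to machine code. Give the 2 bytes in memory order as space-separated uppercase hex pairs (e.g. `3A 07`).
2. not fields op=0x2:6|rd=0:2|pad=0:8 → word 0800h → 00 08

00 08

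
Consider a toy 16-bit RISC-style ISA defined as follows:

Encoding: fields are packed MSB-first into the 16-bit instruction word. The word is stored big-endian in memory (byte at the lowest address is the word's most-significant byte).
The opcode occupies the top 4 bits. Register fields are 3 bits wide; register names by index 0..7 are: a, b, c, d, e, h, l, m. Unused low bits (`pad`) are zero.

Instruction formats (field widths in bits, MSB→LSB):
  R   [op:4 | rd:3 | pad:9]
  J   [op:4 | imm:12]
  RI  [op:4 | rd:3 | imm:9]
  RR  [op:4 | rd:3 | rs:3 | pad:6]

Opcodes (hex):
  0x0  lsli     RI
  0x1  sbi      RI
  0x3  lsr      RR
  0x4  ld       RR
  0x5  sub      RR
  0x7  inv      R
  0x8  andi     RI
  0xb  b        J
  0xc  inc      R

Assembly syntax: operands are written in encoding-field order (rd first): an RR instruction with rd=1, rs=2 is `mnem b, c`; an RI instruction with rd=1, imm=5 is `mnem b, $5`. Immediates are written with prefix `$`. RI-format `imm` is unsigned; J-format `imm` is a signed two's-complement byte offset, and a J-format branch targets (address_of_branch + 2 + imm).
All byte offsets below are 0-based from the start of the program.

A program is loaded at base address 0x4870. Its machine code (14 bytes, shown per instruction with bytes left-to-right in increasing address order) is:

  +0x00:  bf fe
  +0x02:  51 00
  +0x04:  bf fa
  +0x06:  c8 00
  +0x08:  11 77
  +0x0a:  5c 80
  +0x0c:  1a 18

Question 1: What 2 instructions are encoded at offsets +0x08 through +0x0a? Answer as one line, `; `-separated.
sbi a, $375; sub l, c

off 0x08: read 11 77 as big → 0x1177
  top 4b → 0x1 → sbi [RI]
  [11:9] rd=0 = a
  [8:0] imm=375 = $375
off 0x0a: read 5c 80 as big → 0x5c80
  top 4b → 0x5 → sub [RR]
  [11:9] rd=6 = l
  [8:6] rs=2 = c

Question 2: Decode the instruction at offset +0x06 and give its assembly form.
off 0x06: read c8 00 as big → 0xc800
  opcode bits[15:12]=0xc: inc/R
  rd@[11:9]=0x4 ⇒ e

inc e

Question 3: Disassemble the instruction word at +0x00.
b $-2

off 0x00: read bf fe as big → 0xbffe
  top 4b → 0xb → b [J]
  [11:0] imm=4094 (s12→-2) = $-2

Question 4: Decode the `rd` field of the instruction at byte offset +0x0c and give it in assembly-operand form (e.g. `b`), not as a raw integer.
@+0c  big-endian(1a 18) = 0x1a18
  op=0x1a18>>12=0x1 ⇒ sbi (RI)
  rd: (w>>9)&0x7=0x5 → h
  imm: (w>>0)&0x1ff=0x18 → $24

h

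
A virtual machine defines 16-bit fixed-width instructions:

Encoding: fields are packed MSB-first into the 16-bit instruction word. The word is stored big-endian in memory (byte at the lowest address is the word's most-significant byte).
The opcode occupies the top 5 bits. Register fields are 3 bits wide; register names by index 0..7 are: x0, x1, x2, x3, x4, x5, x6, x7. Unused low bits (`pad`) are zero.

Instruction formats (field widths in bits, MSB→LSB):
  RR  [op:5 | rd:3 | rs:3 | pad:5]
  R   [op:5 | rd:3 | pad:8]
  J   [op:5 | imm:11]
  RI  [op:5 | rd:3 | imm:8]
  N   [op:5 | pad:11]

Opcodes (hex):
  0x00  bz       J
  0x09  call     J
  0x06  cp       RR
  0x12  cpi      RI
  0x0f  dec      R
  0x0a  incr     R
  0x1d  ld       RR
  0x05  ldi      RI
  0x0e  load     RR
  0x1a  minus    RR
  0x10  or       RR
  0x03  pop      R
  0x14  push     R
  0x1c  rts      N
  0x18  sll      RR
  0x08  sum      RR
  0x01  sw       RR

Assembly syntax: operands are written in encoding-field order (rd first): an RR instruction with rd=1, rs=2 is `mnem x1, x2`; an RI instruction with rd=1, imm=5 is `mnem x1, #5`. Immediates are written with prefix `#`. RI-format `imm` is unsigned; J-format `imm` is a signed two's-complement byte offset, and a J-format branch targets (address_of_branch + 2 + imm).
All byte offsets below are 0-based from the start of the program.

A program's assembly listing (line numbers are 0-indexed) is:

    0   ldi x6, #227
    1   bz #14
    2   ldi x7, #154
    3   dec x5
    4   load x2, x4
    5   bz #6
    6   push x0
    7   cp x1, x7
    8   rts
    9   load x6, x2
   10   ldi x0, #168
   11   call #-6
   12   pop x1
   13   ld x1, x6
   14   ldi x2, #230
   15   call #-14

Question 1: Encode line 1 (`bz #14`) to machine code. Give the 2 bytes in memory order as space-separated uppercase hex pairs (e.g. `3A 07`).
L1: bz op=0x0:5|imm=14:11 ⇒ 0x000e ⇒ big 00 0e

00 0E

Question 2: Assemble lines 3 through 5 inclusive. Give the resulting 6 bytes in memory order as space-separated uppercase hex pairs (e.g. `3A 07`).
L3: dec op=0xf:5|rd=5:3|pad=0:8 ⇒ 0x7d00 ⇒ big 7d 00
L4: load op=0xe:5|rd=2:3|rs=4:3|pad=0:5 ⇒ 0x7280 ⇒ big 72 80
L5: bz op=0x0:5|imm=6:11 ⇒ 0x0006 ⇒ big 00 06

7D 00 72 80 00 06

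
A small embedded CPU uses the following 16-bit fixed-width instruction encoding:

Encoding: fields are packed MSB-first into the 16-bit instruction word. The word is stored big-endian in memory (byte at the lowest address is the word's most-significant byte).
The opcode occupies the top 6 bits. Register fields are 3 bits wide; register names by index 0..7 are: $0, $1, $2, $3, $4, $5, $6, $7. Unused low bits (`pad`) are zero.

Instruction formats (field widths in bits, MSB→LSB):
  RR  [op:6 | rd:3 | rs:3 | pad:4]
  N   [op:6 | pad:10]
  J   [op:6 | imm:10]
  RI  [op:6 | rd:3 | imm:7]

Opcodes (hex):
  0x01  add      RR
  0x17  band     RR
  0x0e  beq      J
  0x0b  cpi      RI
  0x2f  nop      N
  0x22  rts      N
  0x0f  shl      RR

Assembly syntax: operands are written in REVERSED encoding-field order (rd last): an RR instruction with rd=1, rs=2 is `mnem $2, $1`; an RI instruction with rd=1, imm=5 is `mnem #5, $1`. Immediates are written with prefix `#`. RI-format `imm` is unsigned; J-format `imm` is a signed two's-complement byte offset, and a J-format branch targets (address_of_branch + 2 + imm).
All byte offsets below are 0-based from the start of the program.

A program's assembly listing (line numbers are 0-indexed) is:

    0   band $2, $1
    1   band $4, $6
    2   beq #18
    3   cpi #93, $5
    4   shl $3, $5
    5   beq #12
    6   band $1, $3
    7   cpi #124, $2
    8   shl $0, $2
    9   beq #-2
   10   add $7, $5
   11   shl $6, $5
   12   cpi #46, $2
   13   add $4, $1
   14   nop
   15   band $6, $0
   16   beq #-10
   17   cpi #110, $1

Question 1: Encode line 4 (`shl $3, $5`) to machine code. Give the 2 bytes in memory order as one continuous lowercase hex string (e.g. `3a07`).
line 4 (shl): pack op=0xf:6|rd=5:3|rs=3:3|pad=0:4 = 0x3eb0; big→ 3e b0

3eb0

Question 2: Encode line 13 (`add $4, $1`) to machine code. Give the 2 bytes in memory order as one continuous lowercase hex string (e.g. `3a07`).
04c0

line 13 (add): pack op=0x1:6|rd=1:3|rs=4:3|pad=0:4 = 0x04c0; big→ 04 c0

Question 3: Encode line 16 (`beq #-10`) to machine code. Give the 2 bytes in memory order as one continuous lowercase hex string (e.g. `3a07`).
3bf6

line 16 (beq): pack op=0xe:6|imm=-10:10 = 0x3bf6; big→ 3b f6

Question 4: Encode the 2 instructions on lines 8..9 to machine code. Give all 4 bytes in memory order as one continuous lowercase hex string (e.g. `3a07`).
3d003bfe

8. shl fields op=0xf:6|rd=2:3|rs=0:3|pad=0:4 → word 3d00h → 3d 00
9. beq fields op=0xe:6|imm=-2:10 → word 3bfeh → 3b fe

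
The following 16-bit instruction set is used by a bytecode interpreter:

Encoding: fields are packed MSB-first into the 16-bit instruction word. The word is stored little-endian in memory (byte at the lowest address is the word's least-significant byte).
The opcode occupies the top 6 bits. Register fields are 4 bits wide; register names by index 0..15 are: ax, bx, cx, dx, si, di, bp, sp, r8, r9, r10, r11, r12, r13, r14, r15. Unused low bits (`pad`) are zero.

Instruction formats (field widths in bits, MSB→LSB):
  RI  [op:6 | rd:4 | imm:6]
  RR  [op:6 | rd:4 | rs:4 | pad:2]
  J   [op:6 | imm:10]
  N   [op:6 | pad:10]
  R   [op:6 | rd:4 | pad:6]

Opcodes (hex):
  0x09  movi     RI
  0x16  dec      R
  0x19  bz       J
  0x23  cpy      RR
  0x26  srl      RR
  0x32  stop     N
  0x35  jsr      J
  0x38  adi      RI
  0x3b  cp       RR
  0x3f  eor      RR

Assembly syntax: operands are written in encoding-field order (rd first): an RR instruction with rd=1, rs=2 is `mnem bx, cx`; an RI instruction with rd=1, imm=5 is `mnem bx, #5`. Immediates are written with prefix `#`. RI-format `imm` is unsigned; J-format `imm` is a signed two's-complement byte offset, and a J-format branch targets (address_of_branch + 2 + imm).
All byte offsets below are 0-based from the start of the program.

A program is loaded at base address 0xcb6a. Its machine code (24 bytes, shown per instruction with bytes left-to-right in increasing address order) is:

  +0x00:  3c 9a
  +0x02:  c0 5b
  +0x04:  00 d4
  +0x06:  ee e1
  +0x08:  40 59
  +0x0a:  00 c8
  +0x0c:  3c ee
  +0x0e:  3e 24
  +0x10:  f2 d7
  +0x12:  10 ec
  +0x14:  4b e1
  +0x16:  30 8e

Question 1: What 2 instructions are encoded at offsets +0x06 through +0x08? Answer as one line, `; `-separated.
adi sp, #46; dec di

@+06  little-endian(ee e1) = 0xe1ee
  op=0xe1ee>>10=0x38 ⇒ adi (RI)
  [9:6] rd=7 = sp
  [5:0] imm=46 = #46
@+08  little-endian(40 59) = 0x5940
  op=0x5940>>10=0x16 ⇒ dec (R)
  [9:6] rd=5 = di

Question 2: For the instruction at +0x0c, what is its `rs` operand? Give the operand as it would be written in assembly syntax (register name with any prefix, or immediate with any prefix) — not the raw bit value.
[0c] 3c ee → 0xee3c
  op=0xee3c>>10=0x3b ⇒ cp (RR)
  [9:6] rd=8 = r8
  [5:2] rs=15 = r15

r15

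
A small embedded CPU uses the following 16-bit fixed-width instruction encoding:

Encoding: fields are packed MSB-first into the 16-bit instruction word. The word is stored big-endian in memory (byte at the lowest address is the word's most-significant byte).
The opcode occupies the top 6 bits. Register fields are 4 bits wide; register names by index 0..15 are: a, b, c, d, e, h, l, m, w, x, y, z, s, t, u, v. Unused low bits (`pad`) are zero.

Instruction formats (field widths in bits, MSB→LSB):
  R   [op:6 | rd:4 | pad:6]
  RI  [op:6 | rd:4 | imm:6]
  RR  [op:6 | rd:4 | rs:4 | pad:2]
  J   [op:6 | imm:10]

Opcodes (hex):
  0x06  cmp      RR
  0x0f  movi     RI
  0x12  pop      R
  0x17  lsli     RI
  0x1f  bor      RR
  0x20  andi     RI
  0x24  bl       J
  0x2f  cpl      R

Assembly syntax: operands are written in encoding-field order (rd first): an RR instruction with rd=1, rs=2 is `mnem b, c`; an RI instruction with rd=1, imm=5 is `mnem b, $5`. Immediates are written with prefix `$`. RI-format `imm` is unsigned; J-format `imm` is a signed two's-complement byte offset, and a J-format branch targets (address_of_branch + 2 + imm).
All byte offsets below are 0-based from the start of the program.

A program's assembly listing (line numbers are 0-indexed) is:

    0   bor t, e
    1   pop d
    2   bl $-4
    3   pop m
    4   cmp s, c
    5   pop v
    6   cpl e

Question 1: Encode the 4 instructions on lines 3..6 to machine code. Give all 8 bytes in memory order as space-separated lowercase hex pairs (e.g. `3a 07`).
3. pop fields op=0x12:6|rd=7:4|pad=0:6 → word 49c0h → 49 c0
4. cmp fields op=0x6:6|rd=12:4|rs=2:4|pad=0:2 → word 1b08h → 1b 08
5. pop fields op=0x12:6|rd=15:4|pad=0:6 → word 4bc0h → 4b c0
6. cpl fields op=0x2f:6|rd=4:4|pad=0:6 → word bd00h → bd 00

49 c0 1b 08 4b c0 bd 00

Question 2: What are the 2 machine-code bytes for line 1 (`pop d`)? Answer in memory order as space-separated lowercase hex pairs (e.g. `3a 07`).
L1: pop op=0x12:6|rd=3:4|pad=0:6 ⇒ 0x48c0 ⇒ big 48 c0

48 c0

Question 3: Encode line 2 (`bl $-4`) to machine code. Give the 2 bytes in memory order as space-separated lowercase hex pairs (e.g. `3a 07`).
93 fc

line 2 (bl): pack op=0x24:6|imm=-4:10 = 0x93fc; big→ 93 fc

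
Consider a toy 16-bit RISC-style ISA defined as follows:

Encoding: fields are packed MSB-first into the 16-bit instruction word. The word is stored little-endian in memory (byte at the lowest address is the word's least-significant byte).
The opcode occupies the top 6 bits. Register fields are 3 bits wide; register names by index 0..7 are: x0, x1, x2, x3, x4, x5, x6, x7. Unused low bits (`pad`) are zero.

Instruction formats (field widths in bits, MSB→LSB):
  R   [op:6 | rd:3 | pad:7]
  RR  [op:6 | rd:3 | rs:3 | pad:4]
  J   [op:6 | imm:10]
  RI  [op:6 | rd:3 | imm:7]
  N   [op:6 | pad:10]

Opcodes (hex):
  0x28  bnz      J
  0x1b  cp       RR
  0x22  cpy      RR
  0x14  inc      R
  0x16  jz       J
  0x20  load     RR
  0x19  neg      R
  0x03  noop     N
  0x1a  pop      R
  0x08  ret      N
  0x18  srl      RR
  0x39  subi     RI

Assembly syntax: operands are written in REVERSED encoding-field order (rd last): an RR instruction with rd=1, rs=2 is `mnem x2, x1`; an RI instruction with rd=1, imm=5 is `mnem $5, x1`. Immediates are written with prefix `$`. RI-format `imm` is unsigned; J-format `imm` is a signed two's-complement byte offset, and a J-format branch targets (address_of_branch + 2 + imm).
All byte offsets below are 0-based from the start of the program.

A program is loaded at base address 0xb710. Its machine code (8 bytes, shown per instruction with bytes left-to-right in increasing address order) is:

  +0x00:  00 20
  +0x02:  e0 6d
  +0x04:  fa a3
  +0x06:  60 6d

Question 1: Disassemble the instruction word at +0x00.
ret

+0x00: 00 20 ⇒ word 0x2000 (little)
  op=0x2000>>10=0x8 ⇒ ret (N)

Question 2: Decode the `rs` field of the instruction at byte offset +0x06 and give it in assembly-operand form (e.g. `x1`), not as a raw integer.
x6

off 0x06: read 60 6d as little → 0x6d60
  top 6b → 0x1b → cp [RR]
  rd@[9:7]=0x2 ⇒ x2
  rs@[6:4]=0x6 ⇒ x6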